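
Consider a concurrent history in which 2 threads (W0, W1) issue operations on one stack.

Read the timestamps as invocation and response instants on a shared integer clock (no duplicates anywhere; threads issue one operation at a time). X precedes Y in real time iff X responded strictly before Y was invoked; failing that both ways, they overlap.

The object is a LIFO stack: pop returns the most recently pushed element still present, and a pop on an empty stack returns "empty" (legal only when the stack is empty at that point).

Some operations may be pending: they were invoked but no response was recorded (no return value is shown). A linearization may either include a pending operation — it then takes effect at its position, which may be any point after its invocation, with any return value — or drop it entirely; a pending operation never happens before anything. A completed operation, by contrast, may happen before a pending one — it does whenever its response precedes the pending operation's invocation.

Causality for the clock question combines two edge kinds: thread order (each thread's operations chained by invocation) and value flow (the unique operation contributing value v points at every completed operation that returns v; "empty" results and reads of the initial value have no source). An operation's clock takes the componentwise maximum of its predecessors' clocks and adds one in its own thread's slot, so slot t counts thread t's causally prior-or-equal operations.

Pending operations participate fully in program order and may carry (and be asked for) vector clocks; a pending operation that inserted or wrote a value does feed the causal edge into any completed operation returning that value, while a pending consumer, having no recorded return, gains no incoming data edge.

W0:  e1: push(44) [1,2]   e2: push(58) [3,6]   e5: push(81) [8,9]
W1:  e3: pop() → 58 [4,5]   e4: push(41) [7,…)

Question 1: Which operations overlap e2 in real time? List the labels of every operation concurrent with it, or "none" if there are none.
Answer: e3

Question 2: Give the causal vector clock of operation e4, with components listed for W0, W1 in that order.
Answer: (2, 2)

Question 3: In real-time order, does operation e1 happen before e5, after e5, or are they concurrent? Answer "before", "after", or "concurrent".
Answer: before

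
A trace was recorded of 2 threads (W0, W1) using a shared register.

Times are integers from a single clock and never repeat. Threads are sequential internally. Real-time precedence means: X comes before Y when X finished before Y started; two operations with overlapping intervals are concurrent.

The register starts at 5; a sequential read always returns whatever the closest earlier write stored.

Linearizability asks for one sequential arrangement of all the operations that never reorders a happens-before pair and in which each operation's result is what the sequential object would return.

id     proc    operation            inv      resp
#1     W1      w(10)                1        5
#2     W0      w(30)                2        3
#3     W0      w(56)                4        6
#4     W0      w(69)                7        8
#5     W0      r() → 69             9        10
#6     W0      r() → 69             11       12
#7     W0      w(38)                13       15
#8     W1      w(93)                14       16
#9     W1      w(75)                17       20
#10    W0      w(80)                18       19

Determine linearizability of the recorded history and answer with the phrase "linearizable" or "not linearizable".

linearizable

witness order: #1, #2, #3, #4, #5, #6, #7, #8, #9, #10
step 1: #1 w(10) — value 10
step 2: #2 w(30) — value 30
step 3: #3 w(56) — value 56
step 4: #4 w(69) — value 69
step 5: #5 r() → 69 — value 69
step 6: #6 r() → 69 — value 69
step 7: #7 w(38) — value 38
step 8: #8 w(93) — value 93
step 9: #9 w(75) — value 75
step 10: #10 w(80) — value 80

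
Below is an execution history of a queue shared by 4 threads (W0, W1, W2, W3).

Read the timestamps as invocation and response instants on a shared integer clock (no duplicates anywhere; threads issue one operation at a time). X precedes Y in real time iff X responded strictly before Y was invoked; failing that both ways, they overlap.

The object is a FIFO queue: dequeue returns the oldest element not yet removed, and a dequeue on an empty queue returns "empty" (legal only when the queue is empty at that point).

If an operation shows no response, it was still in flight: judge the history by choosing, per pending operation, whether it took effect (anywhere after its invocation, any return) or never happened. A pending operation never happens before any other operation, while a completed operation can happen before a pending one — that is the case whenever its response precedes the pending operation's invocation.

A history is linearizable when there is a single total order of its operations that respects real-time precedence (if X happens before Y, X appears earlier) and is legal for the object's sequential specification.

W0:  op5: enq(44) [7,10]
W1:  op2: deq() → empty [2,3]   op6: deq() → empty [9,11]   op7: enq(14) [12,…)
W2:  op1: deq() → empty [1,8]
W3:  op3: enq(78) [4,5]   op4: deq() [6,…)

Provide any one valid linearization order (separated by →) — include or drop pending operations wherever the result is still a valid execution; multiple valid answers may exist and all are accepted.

op1 → op2 → op3 → op4 → op6 → op5

after step 1 (op1 deq() → empty): queue <>
after step 2 (op2 deq() → empty): queue <>
after step 3 (op3 enq(78)): queue <78>
after step 4 (op4 deq() (pending, included)): queue <>
after step 5 (op6 deq() → empty): queue <>
after step 6 (op5 enq(44)): queue <44>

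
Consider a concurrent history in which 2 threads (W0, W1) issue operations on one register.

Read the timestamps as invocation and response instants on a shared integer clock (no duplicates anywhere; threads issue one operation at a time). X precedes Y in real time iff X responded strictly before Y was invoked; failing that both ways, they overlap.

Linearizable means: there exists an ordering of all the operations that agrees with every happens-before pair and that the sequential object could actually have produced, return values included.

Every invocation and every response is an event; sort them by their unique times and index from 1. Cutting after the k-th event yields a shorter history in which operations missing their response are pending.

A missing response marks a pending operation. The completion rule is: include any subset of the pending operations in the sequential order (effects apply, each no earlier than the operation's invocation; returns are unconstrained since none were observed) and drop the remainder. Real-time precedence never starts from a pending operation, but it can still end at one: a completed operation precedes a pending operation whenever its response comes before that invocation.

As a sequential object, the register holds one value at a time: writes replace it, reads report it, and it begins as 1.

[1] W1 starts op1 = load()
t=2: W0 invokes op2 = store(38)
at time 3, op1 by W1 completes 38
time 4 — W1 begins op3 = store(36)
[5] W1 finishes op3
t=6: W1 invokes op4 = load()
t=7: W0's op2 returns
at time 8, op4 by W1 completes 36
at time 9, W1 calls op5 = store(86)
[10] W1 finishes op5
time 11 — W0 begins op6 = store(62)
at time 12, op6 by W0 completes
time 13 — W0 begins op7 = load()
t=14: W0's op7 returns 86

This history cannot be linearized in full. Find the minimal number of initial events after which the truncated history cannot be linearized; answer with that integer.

14

events 1..13 are linearizable, e.g. via op2, op1, op3, op4, op5, op6:
after step 1 (op2 store(38)): value 38
after step 2 (op1 load() → 38): value 38
after step 3 (op3 store(36)): value 36
after step 4 (op4 load() → 36): value 36
after step 5 (op5 store(86)): value 86
after step 6 (op6 store(62)): value 62
at event 14 (op7's time-14 response) nothing linearizes any more
one such order, op1, op2, op3, op4, op5, op6, op7, breaks at step 1 where op1 load() → 38 is illegal
one such order, op1, op3, op2, op4, op5, op6, op7, breaks at step 1 where op1 load() → 38 is illegal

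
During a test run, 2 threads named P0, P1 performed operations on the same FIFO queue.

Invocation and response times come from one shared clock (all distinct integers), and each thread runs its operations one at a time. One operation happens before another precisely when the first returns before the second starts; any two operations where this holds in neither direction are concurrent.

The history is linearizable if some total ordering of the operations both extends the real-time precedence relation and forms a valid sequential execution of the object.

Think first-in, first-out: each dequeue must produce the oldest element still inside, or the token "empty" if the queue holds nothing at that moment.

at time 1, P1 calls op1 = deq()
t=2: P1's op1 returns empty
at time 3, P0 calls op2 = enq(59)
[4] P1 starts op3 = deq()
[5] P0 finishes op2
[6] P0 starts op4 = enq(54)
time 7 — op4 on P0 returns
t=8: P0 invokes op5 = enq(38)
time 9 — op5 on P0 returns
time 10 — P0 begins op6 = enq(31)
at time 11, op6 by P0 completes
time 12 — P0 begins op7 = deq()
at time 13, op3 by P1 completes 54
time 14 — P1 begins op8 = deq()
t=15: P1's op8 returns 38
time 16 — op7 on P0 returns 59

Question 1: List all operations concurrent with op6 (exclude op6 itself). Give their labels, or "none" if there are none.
Answer: op3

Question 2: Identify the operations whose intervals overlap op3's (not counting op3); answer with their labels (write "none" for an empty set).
Answer: op2, op4, op5, op6, op7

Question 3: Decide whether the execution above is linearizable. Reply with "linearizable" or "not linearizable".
linearizable

a witness: op1, op2, op4, op5, op6, op7, op3, op8
step 1: op1 deq() → empty — queue <>
step 2: op2 enq(59) — queue <59>
step 3: op4 enq(54) — queue <59,54>
step 4: op5 enq(38) — queue <59,54,38>
step 5: op6 enq(31) — queue <59,54,38,31>
step 6: op7 deq() → 59 — queue <54,38,31>
step 7: op3 deq() → 54 — queue <38,31>
step 8: op8 deq() → 38 — queue <31>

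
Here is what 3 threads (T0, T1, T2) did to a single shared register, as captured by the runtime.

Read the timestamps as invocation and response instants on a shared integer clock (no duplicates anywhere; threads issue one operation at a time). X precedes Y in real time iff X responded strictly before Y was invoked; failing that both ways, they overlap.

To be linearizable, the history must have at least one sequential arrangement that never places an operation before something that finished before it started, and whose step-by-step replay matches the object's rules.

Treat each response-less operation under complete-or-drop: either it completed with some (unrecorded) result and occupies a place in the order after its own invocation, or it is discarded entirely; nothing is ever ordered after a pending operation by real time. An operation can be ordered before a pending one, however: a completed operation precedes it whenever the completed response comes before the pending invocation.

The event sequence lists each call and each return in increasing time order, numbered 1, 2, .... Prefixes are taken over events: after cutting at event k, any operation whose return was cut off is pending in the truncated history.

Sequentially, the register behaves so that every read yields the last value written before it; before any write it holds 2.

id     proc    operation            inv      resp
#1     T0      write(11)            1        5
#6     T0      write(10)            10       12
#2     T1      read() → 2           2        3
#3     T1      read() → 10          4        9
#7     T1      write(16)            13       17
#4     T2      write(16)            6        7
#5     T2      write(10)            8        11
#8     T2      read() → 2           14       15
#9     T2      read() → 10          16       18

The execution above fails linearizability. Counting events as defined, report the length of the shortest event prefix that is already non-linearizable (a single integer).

15

events 1..14 are linearizable; a witness order is #2, #1, #4, #5, #3, #6:
1. #2 read() → 2, leaving value 2
2. #1 write(11), leaving value 11
3. #4 write(16), leaving value 16
4. #5 write(10), leaving value 10
5. #3 read() → 10, leaving value 10
6. #6 write(10), leaving value 10
include event 15 — #8 responding at 15 — and every candidate order breaks
include/drop combinations of the 1 pending operation (#7) were all tried; none helps
take #1, #2, #3, #4, #5, #6, #8 (pending dropped): step 2 already fails, because #2 read() → 2 cannot occur there
take #1, #2, #3, #4, #6, #5, #8 (pending dropped): step 2 already fails, because #2 read() → 2 cannot occur there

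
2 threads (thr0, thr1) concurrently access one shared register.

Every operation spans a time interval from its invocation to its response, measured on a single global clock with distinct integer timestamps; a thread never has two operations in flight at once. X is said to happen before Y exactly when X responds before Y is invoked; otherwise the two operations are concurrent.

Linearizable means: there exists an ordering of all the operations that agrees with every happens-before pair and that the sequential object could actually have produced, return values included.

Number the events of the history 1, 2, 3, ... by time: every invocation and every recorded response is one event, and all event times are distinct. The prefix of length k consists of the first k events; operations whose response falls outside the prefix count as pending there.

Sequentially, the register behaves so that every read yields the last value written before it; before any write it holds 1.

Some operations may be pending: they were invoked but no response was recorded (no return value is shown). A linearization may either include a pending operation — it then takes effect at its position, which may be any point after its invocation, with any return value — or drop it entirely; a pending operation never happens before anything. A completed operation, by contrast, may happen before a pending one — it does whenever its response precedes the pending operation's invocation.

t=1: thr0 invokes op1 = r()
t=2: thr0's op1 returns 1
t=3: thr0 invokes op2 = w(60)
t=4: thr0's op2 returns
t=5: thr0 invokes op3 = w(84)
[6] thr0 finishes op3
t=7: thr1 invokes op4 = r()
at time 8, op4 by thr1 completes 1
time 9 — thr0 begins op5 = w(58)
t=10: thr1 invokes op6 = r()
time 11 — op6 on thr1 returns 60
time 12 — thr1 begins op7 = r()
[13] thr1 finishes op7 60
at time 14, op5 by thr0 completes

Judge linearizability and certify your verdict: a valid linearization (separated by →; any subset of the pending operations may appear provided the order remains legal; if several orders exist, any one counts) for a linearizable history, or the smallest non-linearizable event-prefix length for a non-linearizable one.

events 1..7 are fine; event 8 — the response of op4 at time 8 — makes the prefix non-linearizable
one real-time candidate order over the 4 completed operations — the register replay rejects it
take op1, op2, op3, op4: step 4 already fails, because op4 r() → 1 cannot occur there

not linearizable — minimal violating prefix: 8 events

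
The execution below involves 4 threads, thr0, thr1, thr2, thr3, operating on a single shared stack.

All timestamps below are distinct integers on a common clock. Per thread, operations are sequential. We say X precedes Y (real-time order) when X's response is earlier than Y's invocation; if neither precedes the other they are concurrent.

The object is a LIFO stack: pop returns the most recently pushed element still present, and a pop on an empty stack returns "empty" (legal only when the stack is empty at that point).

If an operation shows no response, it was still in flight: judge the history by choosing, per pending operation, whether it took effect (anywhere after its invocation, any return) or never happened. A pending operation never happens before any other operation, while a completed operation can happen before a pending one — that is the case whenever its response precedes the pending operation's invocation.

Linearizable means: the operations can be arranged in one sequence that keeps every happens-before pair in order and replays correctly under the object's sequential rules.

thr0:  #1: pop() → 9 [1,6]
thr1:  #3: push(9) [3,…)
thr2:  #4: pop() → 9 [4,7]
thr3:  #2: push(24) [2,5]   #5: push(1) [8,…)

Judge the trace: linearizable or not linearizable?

not linearizable

prefix check: 1..6 passes, 1..7 fails once #4's time-7 response joins
6 orders of the 3 completed stack ops respect real time; none is legal
no completion choice of the 1 pending operation (#3) rescues it — every subset was tried
sample order #1, #2, #4 (pending dropped) stalls at step 1 — #1 pop() → 9 has no legal effect
sample order #1, #4, #2 (pending dropped) stalls at step 1 — #1 pop() → 9 has no legal effect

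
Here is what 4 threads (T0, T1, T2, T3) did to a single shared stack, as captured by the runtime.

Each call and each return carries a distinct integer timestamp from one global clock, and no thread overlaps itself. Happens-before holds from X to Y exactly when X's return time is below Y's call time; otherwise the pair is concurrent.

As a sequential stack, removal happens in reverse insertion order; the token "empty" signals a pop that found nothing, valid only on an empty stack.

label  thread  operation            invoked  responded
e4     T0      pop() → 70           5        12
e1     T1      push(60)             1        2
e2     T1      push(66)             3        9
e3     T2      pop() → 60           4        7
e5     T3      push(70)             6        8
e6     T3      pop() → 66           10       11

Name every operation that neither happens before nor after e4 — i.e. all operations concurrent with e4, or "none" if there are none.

e4 runs from 5 to 12; window-overlapping ops are concurrent
e1 [1,2]: before
e2 [3,9]: concurrent
e3 [4,7]: concurrent
e5 [6,8]: concurrent
e6 [10,11]: concurrent

e2, e3, e5, e6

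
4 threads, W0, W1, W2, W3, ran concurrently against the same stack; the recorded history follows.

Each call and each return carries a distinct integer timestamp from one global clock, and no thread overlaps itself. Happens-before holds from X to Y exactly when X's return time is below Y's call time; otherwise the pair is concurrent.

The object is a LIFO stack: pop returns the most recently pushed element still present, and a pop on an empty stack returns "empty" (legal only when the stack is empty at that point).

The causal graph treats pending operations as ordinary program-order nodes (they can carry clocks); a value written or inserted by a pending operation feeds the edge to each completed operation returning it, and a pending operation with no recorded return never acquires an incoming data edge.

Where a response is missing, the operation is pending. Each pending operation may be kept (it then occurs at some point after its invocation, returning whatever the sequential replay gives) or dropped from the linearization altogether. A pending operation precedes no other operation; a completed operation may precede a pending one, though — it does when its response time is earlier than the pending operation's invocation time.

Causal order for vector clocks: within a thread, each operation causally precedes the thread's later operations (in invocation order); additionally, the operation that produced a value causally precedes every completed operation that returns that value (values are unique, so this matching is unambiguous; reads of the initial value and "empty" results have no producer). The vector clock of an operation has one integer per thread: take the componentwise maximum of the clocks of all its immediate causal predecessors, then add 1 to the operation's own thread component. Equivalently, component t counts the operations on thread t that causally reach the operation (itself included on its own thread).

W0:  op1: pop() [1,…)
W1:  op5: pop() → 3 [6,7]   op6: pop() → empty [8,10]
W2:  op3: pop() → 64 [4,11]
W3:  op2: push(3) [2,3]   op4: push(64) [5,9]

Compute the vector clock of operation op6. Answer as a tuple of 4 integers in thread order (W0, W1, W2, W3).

(0, 2, 0, 1)

op2, invoked 2, has no incoming edges; only W3's bump applies → (0, 0, 0, 1)
op1, invoked 1, has no incoming edges; only W0's bump applies → (1, 0, 0, 0)
merge at op4 (invoked 5): VC(op2)=(0, 0, 0, 1), own-thread bump on W3 → (0, 0, 0, 2)
merge at op5 (invoked 6): VC(op2)=(0, 0, 0, 1), own-thread bump on W1 → (0, 1, 0, 1)
merge at op3 (invoked 4): VC(op4)=(0, 0, 0, 2), own-thread bump on W2 → (0, 0, 1, 2)
merge at op6 (invoked 8): VC(op5)=(0, 1, 0, 1), own-thread bump on W1 → (0, 2, 0, 1)
target: VC(op6) = (0, 2, 0, 1)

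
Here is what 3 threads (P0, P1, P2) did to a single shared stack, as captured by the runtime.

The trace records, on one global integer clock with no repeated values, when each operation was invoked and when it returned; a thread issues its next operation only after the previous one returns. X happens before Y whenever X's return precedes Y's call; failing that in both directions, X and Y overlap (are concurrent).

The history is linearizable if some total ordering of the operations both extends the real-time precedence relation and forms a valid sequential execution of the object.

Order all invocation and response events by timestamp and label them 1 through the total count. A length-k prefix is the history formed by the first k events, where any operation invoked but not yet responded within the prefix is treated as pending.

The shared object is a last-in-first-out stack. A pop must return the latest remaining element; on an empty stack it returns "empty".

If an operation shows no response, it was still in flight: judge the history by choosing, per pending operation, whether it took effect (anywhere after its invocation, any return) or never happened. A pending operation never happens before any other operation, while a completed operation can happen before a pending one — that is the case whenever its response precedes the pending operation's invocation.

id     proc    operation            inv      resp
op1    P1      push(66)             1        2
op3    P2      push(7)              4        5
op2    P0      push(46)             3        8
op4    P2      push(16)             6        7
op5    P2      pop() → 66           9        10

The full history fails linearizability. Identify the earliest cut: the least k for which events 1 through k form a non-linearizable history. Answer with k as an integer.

10

events 1..9 are linearizable; a witness order is op1, op2, op3, op4:
step 1: op1 push(66) — stack <66>
step 2: op2 push(46) — stack <66,46>
step 3: op3 push(7) — stack <66,46,7>
step 4: op4 push(16) — stack <66,46,7,16>
event 10 — op5's response, time 10 — after it, nothing linearizes
take op1, op2, op3, op4, op5: step 5 already fails, because op5 pop() → 66 cannot occur there
take op1, op3, op2, op4, op5: step 5 already fails, because op5 pop() → 66 cannot occur there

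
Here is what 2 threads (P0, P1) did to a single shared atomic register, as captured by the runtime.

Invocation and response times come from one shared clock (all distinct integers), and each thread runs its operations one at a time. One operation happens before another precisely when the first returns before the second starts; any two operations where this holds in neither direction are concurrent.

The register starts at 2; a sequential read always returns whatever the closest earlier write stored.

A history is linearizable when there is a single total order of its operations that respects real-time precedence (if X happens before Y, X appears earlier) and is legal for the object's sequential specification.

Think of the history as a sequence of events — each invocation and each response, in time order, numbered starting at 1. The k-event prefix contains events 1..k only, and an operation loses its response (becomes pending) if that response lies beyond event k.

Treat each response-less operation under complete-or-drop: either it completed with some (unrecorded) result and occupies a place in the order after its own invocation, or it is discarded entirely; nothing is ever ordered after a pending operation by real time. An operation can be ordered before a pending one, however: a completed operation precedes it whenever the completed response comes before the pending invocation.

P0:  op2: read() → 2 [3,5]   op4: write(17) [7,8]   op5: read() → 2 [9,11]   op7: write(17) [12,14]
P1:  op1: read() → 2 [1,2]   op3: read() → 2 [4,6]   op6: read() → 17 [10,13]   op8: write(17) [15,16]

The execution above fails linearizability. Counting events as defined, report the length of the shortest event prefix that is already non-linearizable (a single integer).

11

one valid order for events 1..10 is op1, op2, op3, op4:
after step 1 (op1 read() → 2): value 2
after step 2 (op2 read() → 2): value 2
after step 3 (op3 read() → 2): value 2
after step 4 (op4 write(17)): value 17
once event 11 joins (op5's response, time 11), exhaustive search finds no witness
every completion of the 1 pending operation (op6) was checked; none linearizes
sample order op1, op2, op3, op4, op5 (pending dropped) stalls at step 5 — op5 read() → 2 has no legal effect
sample order op1, op3, op2, op4, op5 (pending dropped) stalls at step 5 — op5 read() → 2 has no legal effect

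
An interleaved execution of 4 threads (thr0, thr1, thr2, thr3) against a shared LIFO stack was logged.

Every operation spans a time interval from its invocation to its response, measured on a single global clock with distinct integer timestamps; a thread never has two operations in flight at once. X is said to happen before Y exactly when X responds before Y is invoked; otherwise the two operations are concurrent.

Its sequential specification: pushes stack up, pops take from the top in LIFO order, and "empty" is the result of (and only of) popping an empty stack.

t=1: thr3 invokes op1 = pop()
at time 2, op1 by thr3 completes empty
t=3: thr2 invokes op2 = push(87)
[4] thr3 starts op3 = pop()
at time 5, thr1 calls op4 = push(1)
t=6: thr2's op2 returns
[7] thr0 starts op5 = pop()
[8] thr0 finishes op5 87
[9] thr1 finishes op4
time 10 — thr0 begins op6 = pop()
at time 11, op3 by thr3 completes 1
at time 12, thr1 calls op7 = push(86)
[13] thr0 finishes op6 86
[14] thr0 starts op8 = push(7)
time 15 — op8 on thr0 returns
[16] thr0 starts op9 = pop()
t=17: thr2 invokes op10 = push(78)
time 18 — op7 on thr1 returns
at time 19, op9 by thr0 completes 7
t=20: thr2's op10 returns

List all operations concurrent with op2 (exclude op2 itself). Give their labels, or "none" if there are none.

op2 spans [3,6]: anything still running between times 3 and 6 counts as concurrent
op1 [1,2]: before
op3 [4,11]: concurrent
op4 [5,9]: concurrent
op5 [7,8]: after
op6 [10,13]: after
op7 [12,18]: after
op8 [14,15]: after
op9 [16,19]: after
op10 [17,20]: after

op3, op4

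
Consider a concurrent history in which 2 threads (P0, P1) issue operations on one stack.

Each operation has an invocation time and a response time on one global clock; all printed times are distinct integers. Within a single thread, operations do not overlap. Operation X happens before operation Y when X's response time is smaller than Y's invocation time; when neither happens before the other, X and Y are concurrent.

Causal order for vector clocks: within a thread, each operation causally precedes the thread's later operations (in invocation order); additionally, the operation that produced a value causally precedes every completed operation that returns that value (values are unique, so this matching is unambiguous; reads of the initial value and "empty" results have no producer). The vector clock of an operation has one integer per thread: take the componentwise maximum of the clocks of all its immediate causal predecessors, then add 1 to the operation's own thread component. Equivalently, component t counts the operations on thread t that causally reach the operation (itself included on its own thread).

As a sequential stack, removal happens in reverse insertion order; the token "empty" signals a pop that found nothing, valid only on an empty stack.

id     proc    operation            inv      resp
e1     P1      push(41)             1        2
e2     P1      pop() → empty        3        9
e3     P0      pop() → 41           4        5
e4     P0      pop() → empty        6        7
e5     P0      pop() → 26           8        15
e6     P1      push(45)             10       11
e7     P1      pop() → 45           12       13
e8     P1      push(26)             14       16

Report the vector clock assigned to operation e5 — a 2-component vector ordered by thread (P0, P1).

e1, invoked 1, has no incoming edges; only P1's bump applies → (0, 1)
VC(e2, invoked at 3): max of VC(e1)=(0, 1), then +1 on thread P1 → (0, 2)
VC(e3, invoked at 4): max of VC(e1)=(0, 1), then +1 on thread P0 → (1, 1)
VC(e6, invoked at 10): max of VC(e2)=(0, 2), then +1 on thread P1 → (0, 3)
VC(e4, invoked at 6): max of VC(e3)=(1, 1), then +1 on thread P0 → (2, 1)
VC(e7, invoked at 12): max of VC(e6)=(0, 3), then +1 on thread P1 → (0, 4)
VC(e8, invoked at 14): max of VC(e7)=(0, 4), then +1 on thread P1 → (0, 5)
VC(e5, invoked at 8): max of VC(e4)=(2, 1), VC(e8)=(0, 5), then +1 on thread P0 → (3, 5)
target: VC(e5) = (3, 5)

(3, 5)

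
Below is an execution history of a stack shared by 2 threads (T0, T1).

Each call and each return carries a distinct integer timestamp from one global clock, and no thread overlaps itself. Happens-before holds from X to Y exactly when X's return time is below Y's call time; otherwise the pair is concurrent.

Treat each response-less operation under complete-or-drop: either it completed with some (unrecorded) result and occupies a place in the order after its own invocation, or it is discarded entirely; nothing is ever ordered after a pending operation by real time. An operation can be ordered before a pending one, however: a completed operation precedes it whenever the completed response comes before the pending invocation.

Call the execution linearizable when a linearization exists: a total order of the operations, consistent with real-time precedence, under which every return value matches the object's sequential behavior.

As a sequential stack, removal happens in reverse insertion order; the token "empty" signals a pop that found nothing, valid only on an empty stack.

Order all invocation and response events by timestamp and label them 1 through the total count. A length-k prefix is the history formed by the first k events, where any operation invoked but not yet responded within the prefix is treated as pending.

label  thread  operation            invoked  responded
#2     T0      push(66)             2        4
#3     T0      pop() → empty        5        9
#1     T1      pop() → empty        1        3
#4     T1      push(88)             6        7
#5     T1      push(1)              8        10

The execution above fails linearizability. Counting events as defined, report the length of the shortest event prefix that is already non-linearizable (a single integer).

events 1..8 are linearizable, e.g. via #1, #2, #3, #4:
after step 1 (#1 pop() → empty): stack <>
after step 2 (#2 push(66)): stack <66>
after step 3 (#3 pop() (pending, included)): stack <>
after step 4 (#4 push(88)): stack <88>
with event 9 included (#3 responding at time 9), all real-time-consistent orders fail
every completion of the 1 pending operation (#5) was checked; none linearizes
e.g. #1, #2, #3, #4 (pending dropped): illegal at step 3, since #3 pop() → empty cannot apply there
e.g. #1, #2, #4, #3 (pending dropped): illegal at step 4, since #3 pop() → empty cannot apply there

9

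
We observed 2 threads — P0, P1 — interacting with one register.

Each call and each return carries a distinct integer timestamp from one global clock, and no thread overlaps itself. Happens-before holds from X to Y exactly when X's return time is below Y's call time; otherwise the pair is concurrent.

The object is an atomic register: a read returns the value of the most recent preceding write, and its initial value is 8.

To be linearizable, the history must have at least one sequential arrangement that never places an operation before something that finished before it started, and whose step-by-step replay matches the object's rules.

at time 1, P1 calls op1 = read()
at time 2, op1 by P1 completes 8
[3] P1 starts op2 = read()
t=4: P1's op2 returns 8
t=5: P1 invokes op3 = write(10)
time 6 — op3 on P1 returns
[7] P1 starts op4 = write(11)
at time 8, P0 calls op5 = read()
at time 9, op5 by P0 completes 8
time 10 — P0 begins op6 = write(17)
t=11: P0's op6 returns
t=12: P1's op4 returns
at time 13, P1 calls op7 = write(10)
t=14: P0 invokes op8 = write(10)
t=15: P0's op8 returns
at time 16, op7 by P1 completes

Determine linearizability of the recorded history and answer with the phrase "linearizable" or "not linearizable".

the violation lands at event 9, op5's response at time 9: events 1..8 linearize, events 1..9 do not
the completed operations (4 total) allow one real-time order; the register replay rejects it
every completion of the 1 pending operation (op4) was checked; none linearizes
take op1, op2, op3, op5 (pending dropped): step 4 already fails, because op5 read() → 8 cannot occur there

not linearizable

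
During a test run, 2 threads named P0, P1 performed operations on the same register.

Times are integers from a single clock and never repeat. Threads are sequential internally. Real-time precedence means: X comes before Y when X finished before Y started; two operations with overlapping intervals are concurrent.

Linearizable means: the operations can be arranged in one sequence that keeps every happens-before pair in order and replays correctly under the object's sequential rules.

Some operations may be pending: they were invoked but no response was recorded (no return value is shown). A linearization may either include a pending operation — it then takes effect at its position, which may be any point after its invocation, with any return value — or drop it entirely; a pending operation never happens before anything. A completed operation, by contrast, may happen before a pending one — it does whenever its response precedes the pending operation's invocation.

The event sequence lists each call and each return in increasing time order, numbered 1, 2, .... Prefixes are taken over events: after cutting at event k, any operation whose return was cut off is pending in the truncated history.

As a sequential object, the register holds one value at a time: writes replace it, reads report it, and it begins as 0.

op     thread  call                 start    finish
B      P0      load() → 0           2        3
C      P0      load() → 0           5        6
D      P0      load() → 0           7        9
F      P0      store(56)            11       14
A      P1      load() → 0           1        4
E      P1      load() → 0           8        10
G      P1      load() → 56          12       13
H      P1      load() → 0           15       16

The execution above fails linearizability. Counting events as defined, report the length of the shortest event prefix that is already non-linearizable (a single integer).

16

events 1..15 are linearizable, e.g. via A, B, C, D, E, F, G:
1. A load() → 0, leaving value 0
2. B load() → 0, leaving value 0
3. C load() → 0, leaving value 0
4. D load() → 0, leaving value 0
5. E load() → 0, leaving value 0
6. F store(56), leaving value 56
7. G load() → 56, leaving value 56
event 16 — H's response, time 16 — after it, nothing linearizes
for example A, B, C, D, E, F, G, H fails at step 8: H load() → 0 is not legal there
for example A, B, C, D, E, G, F, H fails at step 6: G load() → 56 is not legal there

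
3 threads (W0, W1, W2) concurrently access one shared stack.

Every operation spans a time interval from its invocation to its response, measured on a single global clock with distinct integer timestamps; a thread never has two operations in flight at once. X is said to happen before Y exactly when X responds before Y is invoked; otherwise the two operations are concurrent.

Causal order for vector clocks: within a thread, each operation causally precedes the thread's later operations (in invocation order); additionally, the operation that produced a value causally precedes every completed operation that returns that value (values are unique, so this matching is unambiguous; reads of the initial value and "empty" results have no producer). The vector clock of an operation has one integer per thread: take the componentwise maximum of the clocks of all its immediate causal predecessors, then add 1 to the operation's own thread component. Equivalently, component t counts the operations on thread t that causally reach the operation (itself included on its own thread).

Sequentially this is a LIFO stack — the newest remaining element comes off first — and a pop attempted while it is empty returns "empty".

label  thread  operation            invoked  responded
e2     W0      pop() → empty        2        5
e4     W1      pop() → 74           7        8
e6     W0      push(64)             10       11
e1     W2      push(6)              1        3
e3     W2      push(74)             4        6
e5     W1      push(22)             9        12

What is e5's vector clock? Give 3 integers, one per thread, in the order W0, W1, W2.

(0, 2, 2)

e1, invoked 1, has no incoming edges; only W2's bump applies → (0, 0, 1)
e2, invoked 2, has no incoming edges; only W0's bump applies → (1, 0, 0)
VC(e3, invoked at 4): max of VC(e1)=(0, 0, 1), then +1 on thread W2 → (0, 0, 2)
VC(e6, invoked at 10): max of VC(e2)=(1, 0, 0), then +1 on thread W0 → (2, 0, 0)
VC(e4, invoked at 7): max of VC(e3)=(0, 0, 2), then +1 on thread W1 → (0, 1, 2)
VC(e5, invoked at 9): max of VC(e4)=(0, 1, 2), then +1 on thread W1 → (0, 2, 2)
target: VC(e5) = (0, 2, 2)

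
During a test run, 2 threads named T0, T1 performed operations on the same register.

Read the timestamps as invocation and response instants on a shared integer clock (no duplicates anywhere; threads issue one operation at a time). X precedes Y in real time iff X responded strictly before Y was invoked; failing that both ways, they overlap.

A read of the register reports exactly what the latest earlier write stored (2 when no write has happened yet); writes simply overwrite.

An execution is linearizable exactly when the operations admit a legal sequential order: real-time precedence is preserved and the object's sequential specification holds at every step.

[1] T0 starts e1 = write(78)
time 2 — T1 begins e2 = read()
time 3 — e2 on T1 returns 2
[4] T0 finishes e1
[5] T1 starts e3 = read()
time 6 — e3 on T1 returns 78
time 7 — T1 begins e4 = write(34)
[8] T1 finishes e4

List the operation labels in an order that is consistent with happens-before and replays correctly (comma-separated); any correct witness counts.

1. e2 read() → 2, leaving value 2
2. e1 write(78), leaving value 78
3. e3 read() → 78, leaving value 78
4. e4 write(34), leaving value 34

e2, e1, e3, e4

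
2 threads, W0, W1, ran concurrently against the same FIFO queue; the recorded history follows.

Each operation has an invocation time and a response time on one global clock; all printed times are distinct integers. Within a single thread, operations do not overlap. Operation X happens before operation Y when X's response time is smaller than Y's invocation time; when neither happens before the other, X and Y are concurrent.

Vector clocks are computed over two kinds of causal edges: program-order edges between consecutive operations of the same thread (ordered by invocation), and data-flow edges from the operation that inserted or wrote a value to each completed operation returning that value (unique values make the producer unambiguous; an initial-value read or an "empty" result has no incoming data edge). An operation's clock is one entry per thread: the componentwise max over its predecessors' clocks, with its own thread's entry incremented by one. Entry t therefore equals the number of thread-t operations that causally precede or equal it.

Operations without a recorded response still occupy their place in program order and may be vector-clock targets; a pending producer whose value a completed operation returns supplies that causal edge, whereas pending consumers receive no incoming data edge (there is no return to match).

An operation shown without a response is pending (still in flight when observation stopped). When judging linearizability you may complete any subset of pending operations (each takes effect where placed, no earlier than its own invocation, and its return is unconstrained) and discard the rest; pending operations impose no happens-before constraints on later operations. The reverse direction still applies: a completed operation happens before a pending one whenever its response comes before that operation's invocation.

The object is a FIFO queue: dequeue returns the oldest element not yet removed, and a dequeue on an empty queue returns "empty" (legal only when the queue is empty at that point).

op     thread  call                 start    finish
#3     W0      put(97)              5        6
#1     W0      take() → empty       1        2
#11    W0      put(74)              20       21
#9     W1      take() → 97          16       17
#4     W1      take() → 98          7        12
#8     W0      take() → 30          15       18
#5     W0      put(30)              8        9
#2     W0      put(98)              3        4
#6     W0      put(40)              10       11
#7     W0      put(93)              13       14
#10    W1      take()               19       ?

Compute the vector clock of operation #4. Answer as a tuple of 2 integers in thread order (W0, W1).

#1, invoked 1, has no incoming edges; only W0's bump applies → (1, 0)
from VC(#1)=(1, 0), #2 (invoked 3) maxes components and bumps W0 → (2, 0)
from VC(#2)=(2, 0), #4 (invoked 7) maxes components and bumps W1 → (2, 1)
from VC(#2)=(2, 0), #3 (invoked 5) maxes components and bumps W0 → (3, 0)
from VC(#3)=(3, 0), #5 (invoked 8) maxes components and bumps W0 → (4, 0)
from VC(#3)=(3, 0), VC(#4)=(2, 1), #9 (invoked 16) maxes components and bumps W1 → (3, 2)
from VC(#5)=(4, 0), #6 (invoked 10) maxes components and bumps W0 → (5, 0)
from VC(#9)=(3, 2), #10 (invoked 19) maxes components and bumps W1 → (3, 3)
from VC(#6)=(5, 0), #7 (invoked 13) maxes components and bumps W0 → (6, 0)
from VC(#5)=(4, 0), VC(#7)=(6, 0), #8 (invoked 15) maxes components and bumps W0 → (7, 0)
from VC(#8)=(7, 0), #11 (invoked 20) maxes components and bumps W0 → (8, 0)
target: VC(#4) = (2, 1)

(2, 1)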